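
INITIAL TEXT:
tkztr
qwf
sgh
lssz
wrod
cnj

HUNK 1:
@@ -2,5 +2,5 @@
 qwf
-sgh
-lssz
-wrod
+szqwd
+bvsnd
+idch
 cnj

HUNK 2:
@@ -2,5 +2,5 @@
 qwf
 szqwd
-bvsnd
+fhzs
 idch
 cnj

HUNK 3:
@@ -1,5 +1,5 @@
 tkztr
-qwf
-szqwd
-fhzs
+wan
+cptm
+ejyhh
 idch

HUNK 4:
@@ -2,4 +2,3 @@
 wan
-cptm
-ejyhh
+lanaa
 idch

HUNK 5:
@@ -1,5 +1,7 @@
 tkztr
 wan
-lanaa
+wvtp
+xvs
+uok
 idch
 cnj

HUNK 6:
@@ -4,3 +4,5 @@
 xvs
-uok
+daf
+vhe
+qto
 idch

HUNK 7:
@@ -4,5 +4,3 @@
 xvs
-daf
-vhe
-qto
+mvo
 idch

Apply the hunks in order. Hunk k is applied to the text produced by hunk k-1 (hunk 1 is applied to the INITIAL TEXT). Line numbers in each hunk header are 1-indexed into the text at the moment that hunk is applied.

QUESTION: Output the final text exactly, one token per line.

Hunk 1: at line 2 remove [sgh,lssz,wrod] add [szqwd,bvsnd,idch] -> 6 lines: tkztr qwf szqwd bvsnd idch cnj
Hunk 2: at line 2 remove [bvsnd] add [fhzs] -> 6 lines: tkztr qwf szqwd fhzs idch cnj
Hunk 3: at line 1 remove [qwf,szqwd,fhzs] add [wan,cptm,ejyhh] -> 6 lines: tkztr wan cptm ejyhh idch cnj
Hunk 4: at line 2 remove [cptm,ejyhh] add [lanaa] -> 5 lines: tkztr wan lanaa idch cnj
Hunk 5: at line 1 remove [lanaa] add [wvtp,xvs,uok] -> 7 lines: tkztr wan wvtp xvs uok idch cnj
Hunk 6: at line 4 remove [uok] add [daf,vhe,qto] -> 9 lines: tkztr wan wvtp xvs daf vhe qto idch cnj
Hunk 7: at line 4 remove [daf,vhe,qto] add [mvo] -> 7 lines: tkztr wan wvtp xvs mvo idch cnj

Answer: tkztr
wan
wvtp
xvs
mvo
idch
cnj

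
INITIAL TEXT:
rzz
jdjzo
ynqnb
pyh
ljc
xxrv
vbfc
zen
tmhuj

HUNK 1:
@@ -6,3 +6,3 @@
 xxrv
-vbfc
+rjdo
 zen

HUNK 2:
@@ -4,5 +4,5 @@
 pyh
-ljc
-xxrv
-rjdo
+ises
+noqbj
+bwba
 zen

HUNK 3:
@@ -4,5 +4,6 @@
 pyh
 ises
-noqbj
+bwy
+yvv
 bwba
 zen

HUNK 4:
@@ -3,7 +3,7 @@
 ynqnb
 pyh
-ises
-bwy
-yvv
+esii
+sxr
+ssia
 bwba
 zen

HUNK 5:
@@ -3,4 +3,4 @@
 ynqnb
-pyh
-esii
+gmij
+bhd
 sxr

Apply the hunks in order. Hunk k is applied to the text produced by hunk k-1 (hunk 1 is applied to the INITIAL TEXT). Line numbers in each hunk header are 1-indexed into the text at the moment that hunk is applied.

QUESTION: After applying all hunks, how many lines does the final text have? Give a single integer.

Answer: 10

Derivation:
Hunk 1: at line 6 remove [vbfc] add [rjdo] -> 9 lines: rzz jdjzo ynqnb pyh ljc xxrv rjdo zen tmhuj
Hunk 2: at line 4 remove [ljc,xxrv,rjdo] add [ises,noqbj,bwba] -> 9 lines: rzz jdjzo ynqnb pyh ises noqbj bwba zen tmhuj
Hunk 3: at line 4 remove [noqbj] add [bwy,yvv] -> 10 lines: rzz jdjzo ynqnb pyh ises bwy yvv bwba zen tmhuj
Hunk 4: at line 3 remove [ises,bwy,yvv] add [esii,sxr,ssia] -> 10 lines: rzz jdjzo ynqnb pyh esii sxr ssia bwba zen tmhuj
Hunk 5: at line 3 remove [pyh,esii] add [gmij,bhd] -> 10 lines: rzz jdjzo ynqnb gmij bhd sxr ssia bwba zen tmhuj
Final line count: 10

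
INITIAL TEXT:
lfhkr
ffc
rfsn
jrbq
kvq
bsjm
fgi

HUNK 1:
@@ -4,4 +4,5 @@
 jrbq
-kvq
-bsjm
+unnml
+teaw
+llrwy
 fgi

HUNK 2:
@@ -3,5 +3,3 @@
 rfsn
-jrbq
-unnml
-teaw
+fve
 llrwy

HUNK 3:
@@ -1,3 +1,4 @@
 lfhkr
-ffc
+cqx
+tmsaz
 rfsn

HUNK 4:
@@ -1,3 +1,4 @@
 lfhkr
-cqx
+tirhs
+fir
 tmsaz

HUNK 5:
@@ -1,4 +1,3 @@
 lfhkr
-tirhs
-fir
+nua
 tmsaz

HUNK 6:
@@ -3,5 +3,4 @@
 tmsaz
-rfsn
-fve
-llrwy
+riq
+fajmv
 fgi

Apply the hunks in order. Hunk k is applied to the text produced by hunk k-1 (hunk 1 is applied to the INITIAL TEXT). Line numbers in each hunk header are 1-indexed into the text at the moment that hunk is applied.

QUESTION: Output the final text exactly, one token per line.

Hunk 1: at line 4 remove [kvq,bsjm] add [unnml,teaw,llrwy] -> 8 lines: lfhkr ffc rfsn jrbq unnml teaw llrwy fgi
Hunk 2: at line 3 remove [jrbq,unnml,teaw] add [fve] -> 6 lines: lfhkr ffc rfsn fve llrwy fgi
Hunk 3: at line 1 remove [ffc] add [cqx,tmsaz] -> 7 lines: lfhkr cqx tmsaz rfsn fve llrwy fgi
Hunk 4: at line 1 remove [cqx] add [tirhs,fir] -> 8 lines: lfhkr tirhs fir tmsaz rfsn fve llrwy fgi
Hunk 5: at line 1 remove [tirhs,fir] add [nua] -> 7 lines: lfhkr nua tmsaz rfsn fve llrwy fgi
Hunk 6: at line 3 remove [rfsn,fve,llrwy] add [riq,fajmv] -> 6 lines: lfhkr nua tmsaz riq fajmv fgi

Answer: lfhkr
nua
tmsaz
riq
fajmv
fgi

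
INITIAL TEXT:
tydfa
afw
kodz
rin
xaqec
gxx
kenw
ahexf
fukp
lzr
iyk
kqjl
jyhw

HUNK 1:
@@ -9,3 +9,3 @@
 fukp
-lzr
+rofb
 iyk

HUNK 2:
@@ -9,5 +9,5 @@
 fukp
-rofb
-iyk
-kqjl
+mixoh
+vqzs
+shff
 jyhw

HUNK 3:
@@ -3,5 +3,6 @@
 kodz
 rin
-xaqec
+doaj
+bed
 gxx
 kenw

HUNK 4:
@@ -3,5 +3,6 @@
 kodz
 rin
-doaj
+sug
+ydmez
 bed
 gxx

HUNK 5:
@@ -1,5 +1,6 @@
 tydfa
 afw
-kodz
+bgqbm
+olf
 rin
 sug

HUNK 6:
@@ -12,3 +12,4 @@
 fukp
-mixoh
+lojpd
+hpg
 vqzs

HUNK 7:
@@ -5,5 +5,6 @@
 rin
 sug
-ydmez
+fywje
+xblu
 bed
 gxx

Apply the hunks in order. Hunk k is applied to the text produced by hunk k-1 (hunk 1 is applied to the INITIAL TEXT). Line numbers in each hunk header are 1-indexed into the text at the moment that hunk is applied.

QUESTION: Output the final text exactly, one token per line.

Answer: tydfa
afw
bgqbm
olf
rin
sug
fywje
xblu
bed
gxx
kenw
ahexf
fukp
lojpd
hpg
vqzs
shff
jyhw

Derivation:
Hunk 1: at line 9 remove [lzr] add [rofb] -> 13 lines: tydfa afw kodz rin xaqec gxx kenw ahexf fukp rofb iyk kqjl jyhw
Hunk 2: at line 9 remove [rofb,iyk,kqjl] add [mixoh,vqzs,shff] -> 13 lines: tydfa afw kodz rin xaqec gxx kenw ahexf fukp mixoh vqzs shff jyhw
Hunk 3: at line 3 remove [xaqec] add [doaj,bed] -> 14 lines: tydfa afw kodz rin doaj bed gxx kenw ahexf fukp mixoh vqzs shff jyhw
Hunk 4: at line 3 remove [doaj] add [sug,ydmez] -> 15 lines: tydfa afw kodz rin sug ydmez bed gxx kenw ahexf fukp mixoh vqzs shff jyhw
Hunk 5: at line 1 remove [kodz] add [bgqbm,olf] -> 16 lines: tydfa afw bgqbm olf rin sug ydmez bed gxx kenw ahexf fukp mixoh vqzs shff jyhw
Hunk 6: at line 12 remove [mixoh] add [lojpd,hpg] -> 17 lines: tydfa afw bgqbm olf rin sug ydmez bed gxx kenw ahexf fukp lojpd hpg vqzs shff jyhw
Hunk 7: at line 5 remove [ydmez] add [fywje,xblu] -> 18 lines: tydfa afw bgqbm olf rin sug fywje xblu bed gxx kenw ahexf fukp lojpd hpg vqzs shff jyhw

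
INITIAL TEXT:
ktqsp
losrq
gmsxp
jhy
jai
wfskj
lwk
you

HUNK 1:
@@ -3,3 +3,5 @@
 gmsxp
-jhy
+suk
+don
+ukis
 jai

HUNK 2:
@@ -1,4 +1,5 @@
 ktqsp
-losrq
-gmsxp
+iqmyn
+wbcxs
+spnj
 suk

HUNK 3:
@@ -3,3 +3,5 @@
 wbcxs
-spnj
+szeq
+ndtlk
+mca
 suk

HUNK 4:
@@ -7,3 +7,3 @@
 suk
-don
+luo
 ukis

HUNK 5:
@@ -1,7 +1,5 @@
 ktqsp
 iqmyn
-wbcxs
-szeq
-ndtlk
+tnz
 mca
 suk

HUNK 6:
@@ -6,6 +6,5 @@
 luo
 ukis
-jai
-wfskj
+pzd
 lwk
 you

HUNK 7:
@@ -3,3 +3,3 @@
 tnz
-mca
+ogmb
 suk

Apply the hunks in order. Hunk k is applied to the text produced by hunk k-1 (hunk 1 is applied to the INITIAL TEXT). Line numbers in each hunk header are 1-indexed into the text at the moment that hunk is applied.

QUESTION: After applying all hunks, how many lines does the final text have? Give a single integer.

Hunk 1: at line 3 remove [jhy] add [suk,don,ukis] -> 10 lines: ktqsp losrq gmsxp suk don ukis jai wfskj lwk you
Hunk 2: at line 1 remove [losrq,gmsxp] add [iqmyn,wbcxs,spnj] -> 11 lines: ktqsp iqmyn wbcxs spnj suk don ukis jai wfskj lwk you
Hunk 3: at line 3 remove [spnj] add [szeq,ndtlk,mca] -> 13 lines: ktqsp iqmyn wbcxs szeq ndtlk mca suk don ukis jai wfskj lwk you
Hunk 4: at line 7 remove [don] add [luo] -> 13 lines: ktqsp iqmyn wbcxs szeq ndtlk mca suk luo ukis jai wfskj lwk you
Hunk 5: at line 1 remove [wbcxs,szeq,ndtlk] add [tnz] -> 11 lines: ktqsp iqmyn tnz mca suk luo ukis jai wfskj lwk you
Hunk 6: at line 6 remove [jai,wfskj] add [pzd] -> 10 lines: ktqsp iqmyn tnz mca suk luo ukis pzd lwk you
Hunk 7: at line 3 remove [mca] add [ogmb] -> 10 lines: ktqsp iqmyn tnz ogmb suk luo ukis pzd lwk you
Final line count: 10

Answer: 10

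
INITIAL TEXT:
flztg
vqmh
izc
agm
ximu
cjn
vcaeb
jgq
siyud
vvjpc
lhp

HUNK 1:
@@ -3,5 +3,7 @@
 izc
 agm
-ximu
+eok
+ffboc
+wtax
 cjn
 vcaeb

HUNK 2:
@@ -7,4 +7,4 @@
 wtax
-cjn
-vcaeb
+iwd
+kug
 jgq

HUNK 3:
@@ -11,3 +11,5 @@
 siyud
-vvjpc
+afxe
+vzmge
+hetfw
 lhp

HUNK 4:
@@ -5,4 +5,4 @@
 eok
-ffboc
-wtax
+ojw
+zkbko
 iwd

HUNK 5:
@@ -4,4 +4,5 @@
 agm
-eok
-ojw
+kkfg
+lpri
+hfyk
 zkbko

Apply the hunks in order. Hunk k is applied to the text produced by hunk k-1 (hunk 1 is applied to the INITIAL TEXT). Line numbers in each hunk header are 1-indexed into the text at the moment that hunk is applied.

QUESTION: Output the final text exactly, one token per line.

Answer: flztg
vqmh
izc
agm
kkfg
lpri
hfyk
zkbko
iwd
kug
jgq
siyud
afxe
vzmge
hetfw
lhp

Derivation:
Hunk 1: at line 3 remove [ximu] add [eok,ffboc,wtax] -> 13 lines: flztg vqmh izc agm eok ffboc wtax cjn vcaeb jgq siyud vvjpc lhp
Hunk 2: at line 7 remove [cjn,vcaeb] add [iwd,kug] -> 13 lines: flztg vqmh izc agm eok ffboc wtax iwd kug jgq siyud vvjpc lhp
Hunk 3: at line 11 remove [vvjpc] add [afxe,vzmge,hetfw] -> 15 lines: flztg vqmh izc agm eok ffboc wtax iwd kug jgq siyud afxe vzmge hetfw lhp
Hunk 4: at line 5 remove [ffboc,wtax] add [ojw,zkbko] -> 15 lines: flztg vqmh izc agm eok ojw zkbko iwd kug jgq siyud afxe vzmge hetfw lhp
Hunk 5: at line 4 remove [eok,ojw] add [kkfg,lpri,hfyk] -> 16 lines: flztg vqmh izc agm kkfg lpri hfyk zkbko iwd kug jgq siyud afxe vzmge hetfw lhp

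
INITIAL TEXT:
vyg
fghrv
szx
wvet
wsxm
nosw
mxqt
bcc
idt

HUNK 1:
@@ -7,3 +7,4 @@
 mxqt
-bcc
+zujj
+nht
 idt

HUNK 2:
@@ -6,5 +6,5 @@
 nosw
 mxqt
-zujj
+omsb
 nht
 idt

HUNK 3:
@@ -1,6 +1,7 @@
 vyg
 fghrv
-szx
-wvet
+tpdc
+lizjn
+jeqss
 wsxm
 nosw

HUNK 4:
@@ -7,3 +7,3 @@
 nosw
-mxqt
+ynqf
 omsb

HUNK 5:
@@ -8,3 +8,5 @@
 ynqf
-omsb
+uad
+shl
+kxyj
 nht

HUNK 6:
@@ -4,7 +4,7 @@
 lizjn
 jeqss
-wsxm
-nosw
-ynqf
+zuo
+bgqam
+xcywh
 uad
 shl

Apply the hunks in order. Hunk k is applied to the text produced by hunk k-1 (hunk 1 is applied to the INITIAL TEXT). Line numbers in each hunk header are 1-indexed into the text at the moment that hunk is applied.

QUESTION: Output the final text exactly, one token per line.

Hunk 1: at line 7 remove [bcc] add [zujj,nht] -> 10 lines: vyg fghrv szx wvet wsxm nosw mxqt zujj nht idt
Hunk 2: at line 6 remove [zujj] add [omsb] -> 10 lines: vyg fghrv szx wvet wsxm nosw mxqt omsb nht idt
Hunk 3: at line 1 remove [szx,wvet] add [tpdc,lizjn,jeqss] -> 11 lines: vyg fghrv tpdc lizjn jeqss wsxm nosw mxqt omsb nht idt
Hunk 4: at line 7 remove [mxqt] add [ynqf] -> 11 lines: vyg fghrv tpdc lizjn jeqss wsxm nosw ynqf omsb nht idt
Hunk 5: at line 8 remove [omsb] add [uad,shl,kxyj] -> 13 lines: vyg fghrv tpdc lizjn jeqss wsxm nosw ynqf uad shl kxyj nht idt
Hunk 6: at line 4 remove [wsxm,nosw,ynqf] add [zuo,bgqam,xcywh] -> 13 lines: vyg fghrv tpdc lizjn jeqss zuo bgqam xcywh uad shl kxyj nht idt

Answer: vyg
fghrv
tpdc
lizjn
jeqss
zuo
bgqam
xcywh
uad
shl
kxyj
nht
idt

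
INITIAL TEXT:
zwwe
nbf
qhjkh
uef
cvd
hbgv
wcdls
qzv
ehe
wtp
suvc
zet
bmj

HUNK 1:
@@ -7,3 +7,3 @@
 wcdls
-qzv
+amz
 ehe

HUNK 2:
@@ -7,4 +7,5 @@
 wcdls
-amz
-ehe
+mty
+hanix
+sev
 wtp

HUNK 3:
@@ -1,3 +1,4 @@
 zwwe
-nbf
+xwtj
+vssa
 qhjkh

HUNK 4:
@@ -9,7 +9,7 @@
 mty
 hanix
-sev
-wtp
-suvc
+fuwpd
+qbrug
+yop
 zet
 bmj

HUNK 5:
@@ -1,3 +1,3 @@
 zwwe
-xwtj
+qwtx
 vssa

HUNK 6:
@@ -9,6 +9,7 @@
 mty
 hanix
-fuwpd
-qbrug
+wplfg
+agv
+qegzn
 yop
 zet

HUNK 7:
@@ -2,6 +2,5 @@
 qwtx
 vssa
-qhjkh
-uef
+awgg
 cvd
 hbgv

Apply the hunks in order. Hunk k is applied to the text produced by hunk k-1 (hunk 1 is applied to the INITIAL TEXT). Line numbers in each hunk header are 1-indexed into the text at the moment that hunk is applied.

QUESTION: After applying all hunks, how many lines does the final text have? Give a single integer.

Answer: 15

Derivation:
Hunk 1: at line 7 remove [qzv] add [amz] -> 13 lines: zwwe nbf qhjkh uef cvd hbgv wcdls amz ehe wtp suvc zet bmj
Hunk 2: at line 7 remove [amz,ehe] add [mty,hanix,sev] -> 14 lines: zwwe nbf qhjkh uef cvd hbgv wcdls mty hanix sev wtp suvc zet bmj
Hunk 3: at line 1 remove [nbf] add [xwtj,vssa] -> 15 lines: zwwe xwtj vssa qhjkh uef cvd hbgv wcdls mty hanix sev wtp suvc zet bmj
Hunk 4: at line 9 remove [sev,wtp,suvc] add [fuwpd,qbrug,yop] -> 15 lines: zwwe xwtj vssa qhjkh uef cvd hbgv wcdls mty hanix fuwpd qbrug yop zet bmj
Hunk 5: at line 1 remove [xwtj] add [qwtx] -> 15 lines: zwwe qwtx vssa qhjkh uef cvd hbgv wcdls mty hanix fuwpd qbrug yop zet bmj
Hunk 6: at line 9 remove [fuwpd,qbrug] add [wplfg,agv,qegzn] -> 16 lines: zwwe qwtx vssa qhjkh uef cvd hbgv wcdls mty hanix wplfg agv qegzn yop zet bmj
Hunk 7: at line 2 remove [qhjkh,uef] add [awgg] -> 15 lines: zwwe qwtx vssa awgg cvd hbgv wcdls mty hanix wplfg agv qegzn yop zet bmj
Final line count: 15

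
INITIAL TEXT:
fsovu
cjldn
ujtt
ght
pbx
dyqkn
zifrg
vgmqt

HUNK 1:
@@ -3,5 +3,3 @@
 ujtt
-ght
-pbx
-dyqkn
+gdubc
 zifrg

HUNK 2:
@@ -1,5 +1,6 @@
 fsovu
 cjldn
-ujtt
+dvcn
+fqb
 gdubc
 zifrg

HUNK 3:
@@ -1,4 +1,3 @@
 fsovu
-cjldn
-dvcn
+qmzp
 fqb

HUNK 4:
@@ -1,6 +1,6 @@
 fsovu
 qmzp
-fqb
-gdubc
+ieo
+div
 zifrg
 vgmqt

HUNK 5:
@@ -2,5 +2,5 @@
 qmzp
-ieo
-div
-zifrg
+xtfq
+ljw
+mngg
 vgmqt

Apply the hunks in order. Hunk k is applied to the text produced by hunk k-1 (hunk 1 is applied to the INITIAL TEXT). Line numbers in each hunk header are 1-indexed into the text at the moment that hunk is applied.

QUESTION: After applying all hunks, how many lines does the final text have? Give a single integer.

Hunk 1: at line 3 remove [ght,pbx,dyqkn] add [gdubc] -> 6 lines: fsovu cjldn ujtt gdubc zifrg vgmqt
Hunk 2: at line 1 remove [ujtt] add [dvcn,fqb] -> 7 lines: fsovu cjldn dvcn fqb gdubc zifrg vgmqt
Hunk 3: at line 1 remove [cjldn,dvcn] add [qmzp] -> 6 lines: fsovu qmzp fqb gdubc zifrg vgmqt
Hunk 4: at line 1 remove [fqb,gdubc] add [ieo,div] -> 6 lines: fsovu qmzp ieo div zifrg vgmqt
Hunk 5: at line 2 remove [ieo,div,zifrg] add [xtfq,ljw,mngg] -> 6 lines: fsovu qmzp xtfq ljw mngg vgmqt
Final line count: 6

Answer: 6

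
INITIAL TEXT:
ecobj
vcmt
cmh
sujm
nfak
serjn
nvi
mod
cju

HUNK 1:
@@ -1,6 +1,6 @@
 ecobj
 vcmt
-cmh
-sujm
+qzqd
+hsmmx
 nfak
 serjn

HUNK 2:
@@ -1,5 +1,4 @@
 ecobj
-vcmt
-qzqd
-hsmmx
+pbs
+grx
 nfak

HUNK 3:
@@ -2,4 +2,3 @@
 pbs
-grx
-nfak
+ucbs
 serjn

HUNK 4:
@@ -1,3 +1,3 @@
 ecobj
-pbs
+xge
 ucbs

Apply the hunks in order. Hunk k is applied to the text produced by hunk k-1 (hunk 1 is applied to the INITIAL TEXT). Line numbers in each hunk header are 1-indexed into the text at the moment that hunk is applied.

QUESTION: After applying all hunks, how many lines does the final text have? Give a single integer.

Answer: 7

Derivation:
Hunk 1: at line 1 remove [cmh,sujm] add [qzqd,hsmmx] -> 9 lines: ecobj vcmt qzqd hsmmx nfak serjn nvi mod cju
Hunk 2: at line 1 remove [vcmt,qzqd,hsmmx] add [pbs,grx] -> 8 lines: ecobj pbs grx nfak serjn nvi mod cju
Hunk 3: at line 2 remove [grx,nfak] add [ucbs] -> 7 lines: ecobj pbs ucbs serjn nvi mod cju
Hunk 4: at line 1 remove [pbs] add [xge] -> 7 lines: ecobj xge ucbs serjn nvi mod cju
Final line count: 7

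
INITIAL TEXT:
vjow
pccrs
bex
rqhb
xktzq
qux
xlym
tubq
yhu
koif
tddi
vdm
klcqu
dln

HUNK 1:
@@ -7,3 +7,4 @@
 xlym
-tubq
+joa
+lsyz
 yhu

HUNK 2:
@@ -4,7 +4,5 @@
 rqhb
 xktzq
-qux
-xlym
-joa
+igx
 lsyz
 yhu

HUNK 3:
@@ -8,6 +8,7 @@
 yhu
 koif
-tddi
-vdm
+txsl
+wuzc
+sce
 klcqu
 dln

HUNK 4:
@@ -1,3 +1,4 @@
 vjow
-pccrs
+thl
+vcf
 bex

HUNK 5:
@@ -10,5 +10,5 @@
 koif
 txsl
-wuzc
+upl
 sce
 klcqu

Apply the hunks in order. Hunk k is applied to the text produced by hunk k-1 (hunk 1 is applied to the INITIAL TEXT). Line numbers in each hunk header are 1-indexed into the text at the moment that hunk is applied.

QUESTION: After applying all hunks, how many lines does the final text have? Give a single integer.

Hunk 1: at line 7 remove [tubq] add [joa,lsyz] -> 15 lines: vjow pccrs bex rqhb xktzq qux xlym joa lsyz yhu koif tddi vdm klcqu dln
Hunk 2: at line 4 remove [qux,xlym,joa] add [igx] -> 13 lines: vjow pccrs bex rqhb xktzq igx lsyz yhu koif tddi vdm klcqu dln
Hunk 3: at line 8 remove [tddi,vdm] add [txsl,wuzc,sce] -> 14 lines: vjow pccrs bex rqhb xktzq igx lsyz yhu koif txsl wuzc sce klcqu dln
Hunk 4: at line 1 remove [pccrs] add [thl,vcf] -> 15 lines: vjow thl vcf bex rqhb xktzq igx lsyz yhu koif txsl wuzc sce klcqu dln
Hunk 5: at line 10 remove [wuzc] add [upl] -> 15 lines: vjow thl vcf bex rqhb xktzq igx lsyz yhu koif txsl upl sce klcqu dln
Final line count: 15

Answer: 15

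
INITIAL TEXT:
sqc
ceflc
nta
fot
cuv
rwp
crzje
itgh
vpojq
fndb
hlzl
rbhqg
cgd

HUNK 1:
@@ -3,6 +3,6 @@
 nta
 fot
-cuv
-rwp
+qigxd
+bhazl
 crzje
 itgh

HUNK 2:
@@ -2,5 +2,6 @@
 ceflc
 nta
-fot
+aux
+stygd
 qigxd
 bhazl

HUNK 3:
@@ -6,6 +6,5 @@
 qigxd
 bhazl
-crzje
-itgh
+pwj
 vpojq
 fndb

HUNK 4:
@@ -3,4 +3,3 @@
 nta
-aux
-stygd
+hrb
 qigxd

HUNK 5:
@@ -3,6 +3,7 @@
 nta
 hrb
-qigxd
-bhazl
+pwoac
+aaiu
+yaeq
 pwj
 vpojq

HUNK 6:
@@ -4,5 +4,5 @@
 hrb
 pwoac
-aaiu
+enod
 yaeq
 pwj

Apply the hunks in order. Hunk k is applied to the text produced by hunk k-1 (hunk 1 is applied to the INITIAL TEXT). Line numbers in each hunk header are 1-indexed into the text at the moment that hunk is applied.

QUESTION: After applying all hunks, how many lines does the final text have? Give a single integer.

Hunk 1: at line 3 remove [cuv,rwp] add [qigxd,bhazl] -> 13 lines: sqc ceflc nta fot qigxd bhazl crzje itgh vpojq fndb hlzl rbhqg cgd
Hunk 2: at line 2 remove [fot] add [aux,stygd] -> 14 lines: sqc ceflc nta aux stygd qigxd bhazl crzje itgh vpojq fndb hlzl rbhqg cgd
Hunk 3: at line 6 remove [crzje,itgh] add [pwj] -> 13 lines: sqc ceflc nta aux stygd qigxd bhazl pwj vpojq fndb hlzl rbhqg cgd
Hunk 4: at line 3 remove [aux,stygd] add [hrb] -> 12 lines: sqc ceflc nta hrb qigxd bhazl pwj vpojq fndb hlzl rbhqg cgd
Hunk 5: at line 3 remove [qigxd,bhazl] add [pwoac,aaiu,yaeq] -> 13 lines: sqc ceflc nta hrb pwoac aaiu yaeq pwj vpojq fndb hlzl rbhqg cgd
Hunk 6: at line 4 remove [aaiu] add [enod] -> 13 lines: sqc ceflc nta hrb pwoac enod yaeq pwj vpojq fndb hlzl rbhqg cgd
Final line count: 13

Answer: 13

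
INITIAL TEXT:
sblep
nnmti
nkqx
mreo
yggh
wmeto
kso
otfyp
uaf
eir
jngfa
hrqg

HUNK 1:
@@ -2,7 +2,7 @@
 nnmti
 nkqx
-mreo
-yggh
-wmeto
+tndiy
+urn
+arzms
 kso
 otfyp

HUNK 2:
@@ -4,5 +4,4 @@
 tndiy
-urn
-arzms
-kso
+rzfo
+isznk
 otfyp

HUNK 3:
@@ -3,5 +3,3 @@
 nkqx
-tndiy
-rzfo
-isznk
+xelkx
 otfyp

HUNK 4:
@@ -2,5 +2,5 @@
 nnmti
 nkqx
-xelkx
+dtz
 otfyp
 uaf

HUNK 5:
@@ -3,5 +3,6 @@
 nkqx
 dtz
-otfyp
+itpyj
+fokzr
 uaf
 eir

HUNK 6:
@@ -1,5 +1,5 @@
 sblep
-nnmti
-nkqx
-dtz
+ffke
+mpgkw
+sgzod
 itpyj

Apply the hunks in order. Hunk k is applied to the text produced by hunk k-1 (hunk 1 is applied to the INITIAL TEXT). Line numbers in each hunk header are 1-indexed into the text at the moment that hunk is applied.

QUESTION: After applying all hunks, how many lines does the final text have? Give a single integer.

Hunk 1: at line 2 remove [mreo,yggh,wmeto] add [tndiy,urn,arzms] -> 12 lines: sblep nnmti nkqx tndiy urn arzms kso otfyp uaf eir jngfa hrqg
Hunk 2: at line 4 remove [urn,arzms,kso] add [rzfo,isznk] -> 11 lines: sblep nnmti nkqx tndiy rzfo isznk otfyp uaf eir jngfa hrqg
Hunk 3: at line 3 remove [tndiy,rzfo,isznk] add [xelkx] -> 9 lines: sblep nnmti nkqx xelkx otfyp uaf eir jngfa hrqg
Hunk 4: at line 2 remove [xelkx] add [dtz] -> 9 lines: sblep nnmti nkqx dtz otfyp uaf eir jngfa hrqg
Hunk 5: at line 3 remove [otfyp] add [itpyj,fokzr] -> 10 lines: sblep nnmti nkqx dtz itpyj fokzr uaf eir jngfa hrqg
Hunk 6: at line 1 remove [nnmti,nkqx,dtz] add [ffke,mpgkw,sgzod] -> 10 lines: sblep ffke mpgkw sgzod itpyj fokzr uaf eir jngfa hrqg
Final line count: 10

Answer: 10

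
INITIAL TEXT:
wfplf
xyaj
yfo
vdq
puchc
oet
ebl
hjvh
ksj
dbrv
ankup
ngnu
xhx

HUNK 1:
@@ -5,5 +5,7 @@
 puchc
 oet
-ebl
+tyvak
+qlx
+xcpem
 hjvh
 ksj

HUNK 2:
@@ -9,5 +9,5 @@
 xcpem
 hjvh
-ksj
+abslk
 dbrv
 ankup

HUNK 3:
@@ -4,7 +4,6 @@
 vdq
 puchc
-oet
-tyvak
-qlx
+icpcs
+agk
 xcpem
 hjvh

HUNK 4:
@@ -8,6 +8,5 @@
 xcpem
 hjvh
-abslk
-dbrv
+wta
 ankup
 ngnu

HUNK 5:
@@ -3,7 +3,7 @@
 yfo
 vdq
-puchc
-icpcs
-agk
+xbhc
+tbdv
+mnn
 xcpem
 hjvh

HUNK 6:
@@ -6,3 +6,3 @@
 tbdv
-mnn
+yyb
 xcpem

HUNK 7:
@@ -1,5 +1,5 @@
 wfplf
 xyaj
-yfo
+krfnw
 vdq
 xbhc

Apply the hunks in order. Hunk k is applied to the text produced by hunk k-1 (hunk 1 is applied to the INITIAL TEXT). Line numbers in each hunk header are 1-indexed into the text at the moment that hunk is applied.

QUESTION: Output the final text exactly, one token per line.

Hunk 1: at line 5 remove [ebl] add [tyvak,qlx,xcpem] -> 15 lines: wfplf xyaj yfo vdq puchc oet tyvak qlx xcpem hjvh ksj dbrv ankup ngnu xhx
Hunk 2: at line 9 remove [ksj] add [abslk] -> 15 lines: wfplf xyaj yfo vdq puchc oet tyvak qlx xcpem hjvh abslk dbrv ankup ngnu xhx
Hunk 3: at line 4 remove [oet,tyvak,qlx] add [icpcs,agk] -> 14 lines: wfplf xyaj yfo vdq puchc icpcs agk xcpem hjvh abslk dbrv ankup ngnu xhx
Hunk 4: at line 8 remove [abslk,dbrv] add [wta] -> 13 lines: wfplf xyaj yfo vdq puchc icpcs agk xcpem hjvh wta ankup ngnu xhx
Hunk 5: at line 3 remove [puchc,icpcs,agk] add [xbhc,tbdv,mnn] -> 13 lines: wfplf xyaj yfo vdq xbhc tbdv mnn xcpem hjvh wta ankup ngnu xhx
Hunk 6: at line 6 remove [mnn] add [yyb] -> 13 lines: wfplf xyaj yfo vdq xbhc tbdv yyb xcpem hjvh wta ankup ngnu xhx
Hunk 7: at line 1 remove [yfo] add [krfnw] -> 13 lines: wfplf xyaj krfnw vdq xbhc tbdv yyb xcpem hjvh wta ankup ngnu xhx

Answer: wfplf
xyaj
krfnw
vdq
xbhc
tbdv
yyb
xcpem
hjvh
wta
ankup
ngnu
xhx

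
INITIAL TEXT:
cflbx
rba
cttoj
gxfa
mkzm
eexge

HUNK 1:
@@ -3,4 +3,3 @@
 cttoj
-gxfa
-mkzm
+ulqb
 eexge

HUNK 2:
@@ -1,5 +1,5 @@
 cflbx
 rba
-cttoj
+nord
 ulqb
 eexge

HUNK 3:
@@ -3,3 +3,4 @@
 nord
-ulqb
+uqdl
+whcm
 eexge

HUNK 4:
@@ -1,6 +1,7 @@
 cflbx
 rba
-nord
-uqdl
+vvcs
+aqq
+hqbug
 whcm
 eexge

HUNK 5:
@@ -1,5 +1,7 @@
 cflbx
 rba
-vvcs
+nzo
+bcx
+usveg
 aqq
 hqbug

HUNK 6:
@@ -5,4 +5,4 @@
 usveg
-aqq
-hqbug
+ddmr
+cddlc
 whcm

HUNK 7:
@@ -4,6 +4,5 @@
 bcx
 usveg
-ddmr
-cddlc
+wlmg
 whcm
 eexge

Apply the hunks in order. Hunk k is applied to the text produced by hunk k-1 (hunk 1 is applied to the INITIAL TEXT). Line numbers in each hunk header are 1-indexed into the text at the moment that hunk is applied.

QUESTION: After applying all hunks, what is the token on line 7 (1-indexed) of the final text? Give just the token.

Answer: whcm

Derivation:
Hunk 1: at line 3 remove [gxfa,mkzm] add [ulqb] -> 5 lines: cflbx rba cttoj ulqb eexge
Hunk 2: at line 1 remove [cttoj] add [nord] -> 5 lines: cflbx rba nord ulqb eexge
Hunk 3: at line 3 remove [ulqb] add [uqdl,whcm] -> 6 lines: cflbx rba nord uqdl whcm eexge
Hunk 4: at line 1 remove [nord,uqdl] add [vvcs,aqq,hqbug] -> 7 lines: cflbx rba vvcs aqq hqbug whcm eexge
Hunk 5: at line 1 remove [vvcs] add [nzo,bcx,usveg] -> 9 lines: cflbx rba nzo bcx usveg aqq hqbug whcm eexge
Hunk 6: at line 5 remove [aqq,hqbug] add [ddmr,cddlc] -> 9 lines: cflbx rba nzo bcx usveg ddmr cddlc whcm eexge
Hunk 7: at line 4 remove [ddmr,cddlc] add [wlmg] -> 8 lines: cflbx rba nzo bcx usveg wlmg whcm eexge
Final line 7: whcm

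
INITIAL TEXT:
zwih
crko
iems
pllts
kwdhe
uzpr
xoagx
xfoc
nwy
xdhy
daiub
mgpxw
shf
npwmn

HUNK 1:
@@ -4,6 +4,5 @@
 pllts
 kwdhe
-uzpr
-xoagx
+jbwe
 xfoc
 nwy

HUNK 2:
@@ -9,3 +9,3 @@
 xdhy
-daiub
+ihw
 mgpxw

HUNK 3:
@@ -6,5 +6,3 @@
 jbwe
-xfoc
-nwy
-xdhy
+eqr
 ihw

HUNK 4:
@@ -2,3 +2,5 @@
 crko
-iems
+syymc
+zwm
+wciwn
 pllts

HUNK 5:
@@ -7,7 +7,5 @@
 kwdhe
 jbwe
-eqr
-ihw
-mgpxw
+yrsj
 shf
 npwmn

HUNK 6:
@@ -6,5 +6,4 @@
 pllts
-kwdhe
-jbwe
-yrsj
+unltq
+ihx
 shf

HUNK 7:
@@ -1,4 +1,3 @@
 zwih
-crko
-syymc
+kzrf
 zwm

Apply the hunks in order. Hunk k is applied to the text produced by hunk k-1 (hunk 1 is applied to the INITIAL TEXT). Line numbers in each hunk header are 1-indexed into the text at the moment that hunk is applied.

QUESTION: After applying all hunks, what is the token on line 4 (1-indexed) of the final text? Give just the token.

Hunk 1: at line 4 remove [uzpr,xoagx] add [jbwe] -> 13 lines: zwih crko iems pllts kwdhe jbwe xfoc nwy xdhy daiub mgpxw shf npwmn
Hunk 2: at line 9 remove [daiub] add [ihw] -> 13 lines: zwih crko iems pllts kwdhe jbwe xfoc nwy xdhy ihw mgpxw shf npwmn
Hunk 3: at line 6 remove [xfoc,nwy,xdhy] add [eqr] -> 11 lines: zwih crko iems pllts kwdhe jbwe eqr ihw mgpxw shf npwmn
Hunk 4: at line 2 remove [iems] add [syymc,zwm,wciwn] -> 13 lines: zwih crko syymc zwm wciwn pllts kwdhe jbwe eqr ihw mgpxw shf npwmn
Hunk 5: at line 7 remove [eqr,ihw,mgpxw] add [yrsj] -> 11 lines: zwih crko syymc zwm wciwn pllts kwdhe jbwe yrsj shf npwmn
Hunk 6: at line 6 remove [kwdhe,jbwe,yrsj] add [unltq,ihx] -> 10 lines: zwih crko syymc zwm wciwn pllts unltq ihx shf npwmn
Hunk 7: at line 1 remove [crko,syymc] add [kzrf] -> 9 lines: zwih kzrf zwm wciwn pllts unltq ihx shf npwmn
Final line 4: wciwn

Answer: wciwn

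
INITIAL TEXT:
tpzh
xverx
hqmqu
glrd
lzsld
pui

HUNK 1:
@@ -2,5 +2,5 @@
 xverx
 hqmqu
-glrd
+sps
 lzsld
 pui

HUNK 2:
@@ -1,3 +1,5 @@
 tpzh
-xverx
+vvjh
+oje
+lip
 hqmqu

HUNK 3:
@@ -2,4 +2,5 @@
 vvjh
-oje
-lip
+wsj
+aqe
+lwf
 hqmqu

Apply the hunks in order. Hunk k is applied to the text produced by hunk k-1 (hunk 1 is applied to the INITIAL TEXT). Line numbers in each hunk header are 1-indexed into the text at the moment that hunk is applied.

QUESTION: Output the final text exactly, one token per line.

Hunk 1: at line 2 remove [glrd] add [sps] -> 6 lines: tpzh xverx hqmqu sps lzsld pui
Hunk 2: at line 1 remove [xverx] add [vvjh,oje,lip] -> 8 lines: tpzh vvjh oje lip hqmqu sps lzsld pui
Hunk 3: at line 2 remove [oje,lip] add [wsj,aqe,lwf] -> 9 lines: tpzh vvjh wsj aqe lwf hqmqu sps lzsld pui

Answer: tpzh
vvjh
wsj
aqe
lwf
hqmqu
sps
lzsld
pui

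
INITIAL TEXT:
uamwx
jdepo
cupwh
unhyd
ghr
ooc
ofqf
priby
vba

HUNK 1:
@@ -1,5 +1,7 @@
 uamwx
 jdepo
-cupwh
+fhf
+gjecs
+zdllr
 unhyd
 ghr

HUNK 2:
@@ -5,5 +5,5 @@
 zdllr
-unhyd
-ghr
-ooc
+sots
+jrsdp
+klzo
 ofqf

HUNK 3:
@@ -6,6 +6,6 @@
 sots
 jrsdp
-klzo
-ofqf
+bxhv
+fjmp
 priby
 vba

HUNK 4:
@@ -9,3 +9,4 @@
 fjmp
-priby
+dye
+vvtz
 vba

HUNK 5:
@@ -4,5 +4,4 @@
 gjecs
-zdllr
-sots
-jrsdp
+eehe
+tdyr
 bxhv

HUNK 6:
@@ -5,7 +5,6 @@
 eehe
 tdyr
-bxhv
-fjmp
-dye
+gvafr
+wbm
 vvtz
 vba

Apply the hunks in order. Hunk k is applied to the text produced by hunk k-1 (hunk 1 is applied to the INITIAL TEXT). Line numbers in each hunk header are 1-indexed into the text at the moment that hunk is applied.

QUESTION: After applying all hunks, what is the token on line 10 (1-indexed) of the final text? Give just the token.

Hunk 1: at line 1 remove [cupwh] add [fhf,gjecs,zdllr] -> 11 lines: uamwx jdepo fhf gjecs zdllr unhyd ghr ooc ofqf priby vba
Hunk 2: at line 5 remove [unhyd,ghr,ooc] add [sots,jrsdp,klzo] -> 11 lines: uamwx jdepo fhf gjecs zdllr sots jrsdp klzo ofqf priby vba
Hunk 3: at line 6 remove [klzo,ofqf] add [bxhv,fjmp] -> 11 lines: uamwx jdepo fhf gjecs zdllr sots jrsdp bxhv fjmp priby vba
Hunk 4: at line 9 remove [priby] add [dye,vvtz] -> 12 lines: uamwx jdepo fhf gjecs zdllr sots jrsdp bxhv fjmp dye vvtz vba
Hunk 5: at line 4 remove [zdllr,sots,jrsdp] add [eehe,tdyr] -> 11 lines: uamwx jdepo fhf gjecs eehe tdyr bxhv fjmp dye vvtz vba
Hunk 6: at line 5 remove [bxhv,fjmp,dye] add [gvafr,wbm] -> 10 lines: uamwx jdepo fhf gjecs eehe tdyr gvafr wbm vvtz vba
Final line 10: vba

Answer: vba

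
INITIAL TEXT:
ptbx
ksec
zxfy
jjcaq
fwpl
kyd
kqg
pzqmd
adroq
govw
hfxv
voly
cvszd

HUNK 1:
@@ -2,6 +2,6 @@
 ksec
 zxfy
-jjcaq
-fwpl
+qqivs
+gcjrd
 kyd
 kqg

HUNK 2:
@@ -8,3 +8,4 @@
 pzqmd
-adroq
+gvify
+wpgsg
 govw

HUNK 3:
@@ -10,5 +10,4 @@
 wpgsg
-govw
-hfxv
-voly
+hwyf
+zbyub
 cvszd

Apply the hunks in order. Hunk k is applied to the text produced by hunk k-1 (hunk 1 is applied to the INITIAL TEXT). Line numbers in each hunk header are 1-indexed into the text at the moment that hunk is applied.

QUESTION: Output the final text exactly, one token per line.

Hunk 1: at line 2 remove [jjcaq,fwpl] add [qqivs,gcjrd] -> 13 lines: ptbx ksec zxfy qqivs gcjrd kyd kqg pzqmd adroq govw hfxv voly cvszd
Hunk 2: at line 8 remove [adroq] add [gvify,wpgsg] -> 14 lines: ptbx ksec zxfy qqivs gcjrd kyd kqg pzqmd gvify wpgsg govw hfxv voly cvszd
Hunk 3: at line 10 remove [govw,hfxv,voly] add [hwyf,zbyub] -> 13 lines: ptbx ksec zxfy qqivs gcjrd kyd kqg pzqmd gvify wpgsg hwyf zbyub cvszd

Answer: ptbx
ksec
zxfy
qqivs
gcjrd
kyd
kqg
pzqmd
gvify
wpgsg
hwyf
zbyub
cvszd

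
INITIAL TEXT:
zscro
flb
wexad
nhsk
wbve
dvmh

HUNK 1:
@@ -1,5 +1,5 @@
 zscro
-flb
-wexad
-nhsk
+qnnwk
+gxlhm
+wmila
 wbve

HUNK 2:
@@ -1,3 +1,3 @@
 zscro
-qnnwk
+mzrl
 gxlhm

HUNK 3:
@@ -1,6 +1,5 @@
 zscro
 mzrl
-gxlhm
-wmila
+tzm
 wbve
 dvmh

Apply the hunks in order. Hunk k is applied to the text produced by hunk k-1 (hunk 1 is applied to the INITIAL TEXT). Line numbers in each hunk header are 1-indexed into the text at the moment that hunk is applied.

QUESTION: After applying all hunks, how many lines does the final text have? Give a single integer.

Answer: 5

Derivation:
Hunk 1: at line 1 remove [flb,wexad,nhsk] add [qnnwk,gxlhm,wmila] -> 6 lines: zscro qnnwk gxlhm wmila wbve dvmh
Hunk 2: at line 1 remove [qnnwk] add [mzrl] -> 6 lines: zscro mzrl gxlhm wmila wbve dvmh
Hunk 3: at line 1 remove [gxlhm,wmila] add [tzm] -> 5 lines: zscro mzrl tzm wbve dvmh
Final line count: 5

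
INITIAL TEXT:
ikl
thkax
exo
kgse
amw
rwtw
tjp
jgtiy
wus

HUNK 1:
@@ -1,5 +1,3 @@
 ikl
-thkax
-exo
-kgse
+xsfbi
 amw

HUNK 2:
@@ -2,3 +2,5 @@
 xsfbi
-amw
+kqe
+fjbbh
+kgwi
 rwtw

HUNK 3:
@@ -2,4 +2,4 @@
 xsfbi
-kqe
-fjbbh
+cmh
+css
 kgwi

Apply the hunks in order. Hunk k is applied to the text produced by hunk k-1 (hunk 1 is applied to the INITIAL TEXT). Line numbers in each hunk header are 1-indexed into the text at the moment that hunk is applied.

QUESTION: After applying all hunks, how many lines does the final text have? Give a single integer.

Hunk 1: at line 1 remove [thkax,exo,kgse] add [xsfbi] -> 7 lines: ikl xsfbi amw rwtw tjp jgtiy wus
Hunk 2: at line 2 remove [amw] add [kqe,fjbbh,kgwi] -> 9 lines: ikl xsfbi kqe fjbbh kgwi rwtw tjp jgtiy wus
Hunk 3: at line 2 remove [kqe,fjbbh] add [cmh,css] -> 9 lines: ikl xsfbi cmh css kgwi rwtw tjp jgtiy wus
Final line count: 9

Answer: 9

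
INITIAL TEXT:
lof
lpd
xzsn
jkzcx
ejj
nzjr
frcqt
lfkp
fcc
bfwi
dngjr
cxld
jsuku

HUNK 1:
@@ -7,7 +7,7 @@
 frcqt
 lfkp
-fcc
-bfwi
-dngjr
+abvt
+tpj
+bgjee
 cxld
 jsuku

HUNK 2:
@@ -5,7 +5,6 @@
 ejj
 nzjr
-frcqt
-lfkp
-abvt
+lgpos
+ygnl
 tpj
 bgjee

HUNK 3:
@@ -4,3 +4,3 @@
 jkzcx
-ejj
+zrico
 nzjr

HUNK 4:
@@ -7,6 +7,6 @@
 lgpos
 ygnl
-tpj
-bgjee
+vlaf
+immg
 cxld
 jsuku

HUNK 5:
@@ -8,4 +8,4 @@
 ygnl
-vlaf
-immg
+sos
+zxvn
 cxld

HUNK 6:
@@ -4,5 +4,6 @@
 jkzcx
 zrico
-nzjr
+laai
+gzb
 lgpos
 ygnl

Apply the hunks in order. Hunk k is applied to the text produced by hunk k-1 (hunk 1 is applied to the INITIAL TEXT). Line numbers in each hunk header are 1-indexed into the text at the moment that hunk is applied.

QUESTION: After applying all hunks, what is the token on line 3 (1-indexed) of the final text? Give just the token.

Hunk 1: at line 7 remove [fcc,bfwi,dngjr] add [abvt,tpj,bgjee] -> 13 lines: lof lpd xzsn jkzcx ejj nzjr frcqt lfkp abvt tpj bgjee cxld jsuku
Hunk 2: at line 5 remove [frcqt,lfkp,abvt] add [lgpos,ygnl] -> 12 lines: lof lpd xzsn jkzcx ejj nzjr lgpos ygnl tpj bgjee cxld jsuku
Hunk 3: at line 4 remove [ejj] add [zrico] -> 12 lines: lof lpd xzsn jkzcx zrico nzjr lgpos ygnl tpj bgjee cxld jsuku
Hunk 4: at line 7 remove [tpj,bgjee] add [vlaf,immg] -> 12 lines: lof lpd xzsn jkzcx zrico nzjr lgpos ygnl vlaf immg cxld jsuku
Hunk 5: at line 8 remove [vlaf,immg] add [sos,zxvn] -> 12 lines: lof lpd xzsn jkzcx zrico nzjr lgpos ygnl sos zxvn cxld jsuku
Hunk 6: at line 4 remove [nzjr] add [laai,gzb] -> 13 lines: lof lpd xzsn jkzcx zrico laai gzb lgpos ygnl sos zxvn cxld jsuku
Final line 3: xzsn

Answer: xzsn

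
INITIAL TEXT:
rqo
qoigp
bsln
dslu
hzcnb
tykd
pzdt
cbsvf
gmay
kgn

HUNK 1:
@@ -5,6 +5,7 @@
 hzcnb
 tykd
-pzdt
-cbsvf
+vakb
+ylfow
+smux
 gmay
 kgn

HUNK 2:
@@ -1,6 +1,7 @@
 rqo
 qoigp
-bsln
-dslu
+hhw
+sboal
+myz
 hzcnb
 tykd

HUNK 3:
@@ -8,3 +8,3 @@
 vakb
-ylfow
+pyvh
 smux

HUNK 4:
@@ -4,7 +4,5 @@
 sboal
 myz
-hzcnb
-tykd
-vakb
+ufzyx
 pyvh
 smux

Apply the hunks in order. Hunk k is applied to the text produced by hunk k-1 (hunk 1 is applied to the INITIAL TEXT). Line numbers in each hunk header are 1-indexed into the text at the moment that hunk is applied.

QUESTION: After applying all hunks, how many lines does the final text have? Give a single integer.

Answer: 10

Derivation:
Hunk 1: at line 5 remove [pzdt,cbsvf] add [vakb,ylfow,smux] -> 11 lines: rqo qoigp bsln dslu hzcnb tykd vakb ylfow smux gmay kgn
Hunk 2: at line 1 remove [bsln,dslu] add [hhw,sboal,myz] -> 12 lines: rqo qoigp hhw sboal myz hzcnb tykd vakb ylfow smux gmay kgn
Hunk 3: at line 8 remove [ylfow] add [pyvh] -> 12 lines: rqo qoigp hhw sboal myz hzcnb tykd vakb pyvh smux gmay kgn
Hunk 4: at line 4 remove [hzcnb,tykd,vakb] add [ufzyx] -> 10 lines: rqo qoigp hhw sboal myz ufzyx pyvh smux gmay kgn
Final line count: 10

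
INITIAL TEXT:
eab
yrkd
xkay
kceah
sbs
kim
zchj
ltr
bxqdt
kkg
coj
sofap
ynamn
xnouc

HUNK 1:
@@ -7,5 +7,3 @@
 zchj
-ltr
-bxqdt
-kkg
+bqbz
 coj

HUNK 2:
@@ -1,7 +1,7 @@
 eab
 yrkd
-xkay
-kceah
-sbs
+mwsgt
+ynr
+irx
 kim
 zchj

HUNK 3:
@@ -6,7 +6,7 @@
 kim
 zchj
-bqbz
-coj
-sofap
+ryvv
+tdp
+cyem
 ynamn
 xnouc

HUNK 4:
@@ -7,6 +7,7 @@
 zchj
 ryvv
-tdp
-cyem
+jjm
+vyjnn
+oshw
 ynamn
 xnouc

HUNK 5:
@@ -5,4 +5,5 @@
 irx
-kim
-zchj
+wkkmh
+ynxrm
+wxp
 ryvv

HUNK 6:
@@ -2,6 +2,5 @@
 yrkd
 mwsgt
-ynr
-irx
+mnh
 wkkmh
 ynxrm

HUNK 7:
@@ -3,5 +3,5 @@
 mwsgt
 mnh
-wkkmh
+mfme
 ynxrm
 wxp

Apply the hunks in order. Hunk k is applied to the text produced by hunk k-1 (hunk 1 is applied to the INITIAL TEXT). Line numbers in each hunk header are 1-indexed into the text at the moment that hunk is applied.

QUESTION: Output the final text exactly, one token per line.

Hunk 1: at line 7 remove [ltr,bxqdt,kkg] add [bqbz] -> 12 lines: eab yrkd xkay kceah sbs kim zchj bqbz coj sofap ynamn xnouc
Hunk 2: at line 1 remove [xkay,kceah,sbs] add [mwsgt,ynr,irx] -> 12 lines: eab yrkd mwsgt ynr irx kim zchj bqbz coj sofap ynamn xnouc
Hunk 3: at line 6 remove [bqbz,coj,sofap] add [ryvv,tdp,cyem] -> 12 lines: eab yrkd mwsgt ynr irx kim zchj ryvv tdp cyem ynamn xnouc
Hunk 4: at line 7 remove [tdp,cyem] add [jjm,vyjnn,oshw] -> 13 lines: eab yrkd mwsgt ynr irx kim zchj ryvv jjm vyjnn oshw ynamn xnouc
Hunk 5: at line 5 remove [kim,zchj] add [wkkmh,ynxrm,wxp] -> 14 lines: eab yrkd mwsgt ynr irx wkkmh ynxrm wxp ryvv jjm vyjnn oshw ynamn xnouc
Hunk 6: at line 2 remove [ynr,irx] add [mnh] -> 13 lines: eab yrkd mwsgt mnh wkkmh ynxrm wxp ryvv jjm vyjnn oshw ynamn xnouc
Hunk 7: at line 3 remove [wkkmh] add [mfme] -> 13 lines: eab yrkd mwsgt mnh mfme ynxrm wxp ryvv jjm vyjnn oshw ynamn xnouc

Answer: eab
yrkd
mwsgt
mnh
mfme
ynxrm
wxp
ryvv
jjm
vyjnn
oshw
ynamn
xnouc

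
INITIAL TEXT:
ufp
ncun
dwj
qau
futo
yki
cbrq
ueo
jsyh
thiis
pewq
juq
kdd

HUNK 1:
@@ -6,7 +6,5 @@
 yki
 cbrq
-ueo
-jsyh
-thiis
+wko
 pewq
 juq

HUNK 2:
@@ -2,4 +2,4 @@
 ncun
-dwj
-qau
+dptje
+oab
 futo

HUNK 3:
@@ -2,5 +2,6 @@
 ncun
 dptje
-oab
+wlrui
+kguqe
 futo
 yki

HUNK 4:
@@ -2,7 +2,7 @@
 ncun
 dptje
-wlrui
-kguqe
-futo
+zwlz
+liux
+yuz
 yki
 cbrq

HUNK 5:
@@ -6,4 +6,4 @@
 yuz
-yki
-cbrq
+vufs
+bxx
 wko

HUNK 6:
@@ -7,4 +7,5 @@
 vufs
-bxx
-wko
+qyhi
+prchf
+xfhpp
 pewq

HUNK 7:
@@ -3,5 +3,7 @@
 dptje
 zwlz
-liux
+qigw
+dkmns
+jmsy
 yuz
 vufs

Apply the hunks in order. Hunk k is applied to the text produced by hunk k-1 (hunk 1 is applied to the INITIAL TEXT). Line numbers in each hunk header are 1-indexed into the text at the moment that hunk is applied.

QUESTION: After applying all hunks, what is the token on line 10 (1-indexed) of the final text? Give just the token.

Answer: qyhi

Derivation:
Hunk 1: at line 6 remove [ueo,jsyh,thiis] add [wko] -> 11 lines: ufp ncun dwj qau futo yki cbrq wko pewq juq kdd
Hunk 2: at line 2 remove [dwj,qau] add [dptje,oab] -> 11 lines: ufp ncun dptje oab futo yki cbrq wko pewq juq kdd
Hunk 3: at line 2 remove [oab] add [wlrui,kguqe] -> 12 lines: ufp ncun dptje wlrui kguqe futo yki cbrq wko pewq juq kdd
Hunk 4: at line 2 remove [wlrui,kguqe,futo] add [zwlz,liux,yuz] -> 12 lines: ufp ncun dptje zwlz liux yuz yki cbrq wko pewq juq kdd
Hunk 5: at line 6 remove [yki,cbrq] add [vufs,bxx] -> 12 lines: ufp ncun dptje zwlz liux yuz vufs bxx wko pewq juq kdd
Hunk 6: at line 7 remove [bxx,wko] add [qyhi,prchf,xfhpp] -> 13 lines: ufp ncun dptje zwlz liux yuz vufs qyhi prchf xfhpp pewq juq kdd
Hunk 7: at line 3 remove [liux] add [qigw,dkmns,jmsy] -> 15 lines: ufp ncun dptje zwlz qigw dkmns jmsy yuz vufs qyhi prchf xfhpp pewq juq kdd
Final line 10: qyhi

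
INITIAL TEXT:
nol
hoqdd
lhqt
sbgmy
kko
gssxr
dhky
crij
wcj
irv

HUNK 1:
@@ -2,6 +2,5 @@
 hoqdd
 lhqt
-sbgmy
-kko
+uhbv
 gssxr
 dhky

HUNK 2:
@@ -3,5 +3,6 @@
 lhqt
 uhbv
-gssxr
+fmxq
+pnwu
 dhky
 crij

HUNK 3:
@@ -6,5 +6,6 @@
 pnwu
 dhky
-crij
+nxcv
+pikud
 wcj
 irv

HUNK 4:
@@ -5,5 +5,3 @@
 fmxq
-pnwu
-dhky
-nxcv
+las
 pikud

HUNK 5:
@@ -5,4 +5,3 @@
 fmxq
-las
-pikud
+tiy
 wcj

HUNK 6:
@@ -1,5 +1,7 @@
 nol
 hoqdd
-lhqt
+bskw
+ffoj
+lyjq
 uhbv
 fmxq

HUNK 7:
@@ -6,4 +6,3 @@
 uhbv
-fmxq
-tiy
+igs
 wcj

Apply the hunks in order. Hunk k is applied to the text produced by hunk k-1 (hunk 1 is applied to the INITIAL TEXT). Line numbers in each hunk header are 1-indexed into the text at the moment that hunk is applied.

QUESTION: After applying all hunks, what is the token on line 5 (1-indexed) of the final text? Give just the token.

Answer: lyjq

Derivation:
Hunk 1: at line 2 remove [sbgmy,kko] add [uhbv] -> 9 lines: nol hoqdd lhqt uhbv gssxr dhky crij wcj irv
Hunk 2: at line 3 remove [gssxr] add [fmxq,pnwu] -> 10 lines: nol hoqdd lhqt uhbv fmxq pnwu dhky crij wcj irv
Hunk 3: at line 6 remove [crij] add [nxcv,pikud] -> 11 lines: nol hoqdd lhqt uhbv fmxq pnwu dhky nxcv pikud wcj irv
Hunk 4: at line 5 remove [pnwu,dhky,nxcv] add [las] -> 9 lines: nol hoqdd lhqt uhbv fmxq las pikud wcj irv
Hunk 5: at line 5 remove [las,pikud] add [tiy] -> 8 lines: nol hoqdd lhqt uhbv fmxq tiy wcj irv
Hunk 6: at line 1 remove [lhqt] add [bskw,ffoj,lyjq] -> 10 lines: nol hoqdd bskw ffoj lyjq uhbv fmxq tiy wcj irv
Hunk 7: at line 6 remove [fmxq,tiy] add [igs] -> 9 lines: nol hoqdd bskw ffoj lyjq uhbv igs wcj irv
Final line 5: lyjq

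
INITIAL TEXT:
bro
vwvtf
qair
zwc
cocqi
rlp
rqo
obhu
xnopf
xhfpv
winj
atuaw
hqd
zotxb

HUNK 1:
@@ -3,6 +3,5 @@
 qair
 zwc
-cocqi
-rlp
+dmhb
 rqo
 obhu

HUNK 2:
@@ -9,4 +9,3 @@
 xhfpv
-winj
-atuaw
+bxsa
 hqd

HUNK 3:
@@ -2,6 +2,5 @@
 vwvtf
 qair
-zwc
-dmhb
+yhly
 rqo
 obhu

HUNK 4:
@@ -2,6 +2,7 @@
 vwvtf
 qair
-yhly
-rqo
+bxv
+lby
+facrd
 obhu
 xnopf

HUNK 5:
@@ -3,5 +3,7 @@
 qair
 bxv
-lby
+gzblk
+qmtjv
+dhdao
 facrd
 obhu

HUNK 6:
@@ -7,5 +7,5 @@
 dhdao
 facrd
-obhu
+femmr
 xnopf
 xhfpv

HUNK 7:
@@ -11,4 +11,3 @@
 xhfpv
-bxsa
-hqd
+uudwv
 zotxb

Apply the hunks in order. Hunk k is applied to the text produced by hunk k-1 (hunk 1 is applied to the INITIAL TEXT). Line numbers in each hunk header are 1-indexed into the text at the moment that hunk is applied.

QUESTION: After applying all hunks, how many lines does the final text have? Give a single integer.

Answer: 13

Derivation:
Hunk 1: at line 3 remove [cocqi,rlp] add [dmhb] -> 13 lines: bro vwvtf qair zwc dmhb rqo obhu xnopf xhfpv winj atuaw hqd zotxb
Hunk 2: at line 9 remove [winj,atuaw] add [bxsa] -> 12 lines: bro vwvtf qair zwc dmhb rqo obhu xnopf xhfpv bxsa hqd zotxb
Hunk 3: at line 2 remove [zwc,dmhb] add [yhly] -> 11 lines: bro vwvtf qair yhly rqo obhu xnopf xhfpv bxsa hqd zotxb
Hunk 4: at line 2 remove [yhly,rqo] add [bxv,lby,facrd] -> 12 lines: bro vwvtf qair bxv lby facrd obhu xnopf xhfpv bxsa hqd zotxb
Hunk 5: at line 3 remove [lby] add [gzblk,qmtjv,dhdao] -> 14 lines: bro vwvtf qair bxv gzblk qmtjv dhdao facrd obhu xnopf xhfpv bxsa hqd zotxb
Hunk 6: at line 7 remove [obhu] add [femmr] -> 14 lines: bro vwvtf qair bxv gzblk qmtjv dhdao facrd femmr xnopf xhfpv bxsa hqd zotxb
Hunk 7: at line 11 remove [bxsa,hqd] add [uudwv] -> 13 lines: bro vwvtf qair bxv gzblk qmtjv dhdao facrd femmr xnopf xhfpv uudwv zotxb
Final line count: 13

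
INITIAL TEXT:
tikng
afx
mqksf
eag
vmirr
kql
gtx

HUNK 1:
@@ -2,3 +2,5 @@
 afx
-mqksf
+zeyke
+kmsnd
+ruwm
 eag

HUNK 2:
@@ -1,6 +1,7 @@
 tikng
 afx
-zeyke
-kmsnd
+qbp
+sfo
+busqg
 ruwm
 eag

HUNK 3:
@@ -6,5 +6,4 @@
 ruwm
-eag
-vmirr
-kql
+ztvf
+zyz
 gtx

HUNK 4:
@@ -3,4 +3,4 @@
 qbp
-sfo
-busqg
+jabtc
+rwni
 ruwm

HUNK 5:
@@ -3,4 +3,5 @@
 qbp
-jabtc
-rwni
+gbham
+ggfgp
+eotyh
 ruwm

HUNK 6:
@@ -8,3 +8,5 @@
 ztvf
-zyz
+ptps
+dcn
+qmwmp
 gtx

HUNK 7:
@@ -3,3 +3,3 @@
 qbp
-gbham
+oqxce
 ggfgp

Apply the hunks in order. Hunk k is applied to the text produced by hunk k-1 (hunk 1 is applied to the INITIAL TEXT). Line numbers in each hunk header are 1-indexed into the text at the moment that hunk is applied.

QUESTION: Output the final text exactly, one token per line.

Answer: tikng
afx
qbp
oqxce
ggfgp
eotyh
ruwm
ztvf
ptps
dcn
qmwmp
gtx

Derivation:
Hunk 1: at line 2 remove [mqksf] add [zeyke,kmsnd,ruwm] -> 9 lines: tikng afx zeyke kmsnd ruwm eag vmirr kql gtx
Hunk 2: at line 1 remove [zeyke,kmsnd] add [qbp,sfo,busqg] -> 10 lines: tikng afx qbp sfo busqg ruwm eag vmirr kql gtx
Hunk 3: at line 6 remove [eag,vmirr,kql] add [ztvf,zyz] -> 9 lines: tikng afx qbp sfo busqg ruwm ztvf zyz gtx
Hunk 4: at line 3 remove [sfo,busqg] add [jabtc,rwni] -> 9 lines: tikng afx qbp jabtc rwni ruwm ztvf zyz gtx
Hunk 5: at line 3 remove [jabtc,rwni] add [gbham,ggfgp,eotyh] -> 10 lines: tikng afx qbp gbham ggfgp eotyh ruwm ztvf zyz gtx
Hunk 6: at line 8 remove [zyz] add [ptps,dcn,qmwmp] -> 12 lines: tikng afx qbp gbham ggfgp eotyh ruwm ztvf ptps dcn qmwmp gtx
Hunk 7: at line 3 remove [gbham] add [oqxce] -> 12 lines: tikng afx qbp oqxce ggfgp eotyh ruwm ztvf ptps dcn qmwmp gtx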